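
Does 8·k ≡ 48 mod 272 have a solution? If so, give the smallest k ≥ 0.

6

gcd(8, 272) = 8, and 8 | 48, so solutions exist.
Divide through by 8: 1·k ≡ 6 mod 34.
1⁻¹ ≡ 1 (mod 34).
k ≡ 1·6 ≡ 6 (mod 34).
The smallest non-negative solution is k = 6.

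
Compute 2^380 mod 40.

Compute successive squares:
380 in binary is 101111100, i.e. 380 = 256 + 64 + 32 + 16 + 8 + 4.
2^1 ≡ 2 (mod 40)
2^2 ≡ 2^2 = 4 (mod 40)
2^4 ≡ 4^2 = 16 (mod 40)
2^8 ≡ 16^2 = 256 ≡ 16 (mod 40)
2^16 ≡ 16^2 = 256 ≡ 16 (mod 40)
2^32 ≡ 16^2 = 256 ≡ 16 (mod 40)
2^64 ≡ 16^2 = 256 ≡ 16 (mod 40)
2^128 ≡ 16^2 = 256 ≡ 16 (mod 40)
2^256 ≡ 16^2 = 256 ≡ 16 (mod 40)
2^380 = 2^256 · 2^64 · 2^32 · 2^16 · 2^8 · 2^4 ≡ 16 · 16 · 16 · 16 · 16 · 16 (mod 40).
Accumulate the product:
16 · 16 = 256 ≡ 16
16 · 16 = 256 ≡ 16
16 · 16 = 256 ≡ 16
16 · 16 = 256 ≡ 16
16 · 16 = 256 ≡ 16

16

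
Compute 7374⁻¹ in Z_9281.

6979

9281 = 1·7374 + 1907
7374 = 3·1907 + 1653
1907 = 1·1653 + 254
1653 = 6·254 + 129
254 = 1·129 + 125
129 = 1·125 + 4
125 = 31·4 + 1
4 = 4·1 + 0
gcd(7374, 9281) = 1, so the inverse exists.
Back-substitute for 1:
1 = 1·125 − 31·4
  = −31·129 + 32·125
  = 32·254 − 63·129
  = −63·1653 + 410·254
  = 410·1907 − 473·1653
  = −473·7374 + 1829·1907
  = 1829·9281 − 2302·7374
So 7374⁻¹ ≡ −2302 ≡ 6979 (mod 9281).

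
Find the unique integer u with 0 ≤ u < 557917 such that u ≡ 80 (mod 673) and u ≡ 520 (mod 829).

155543

673⁻¹ mod 829: 673·643 ≡ 1 (mod 829), so 673⁻¹ ≡ 643.
u = 80 + 673·((520 − 80)·643 mod 829) = 80 + 673·231 = 155543.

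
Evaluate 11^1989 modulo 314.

1

Using repeated squaring:
1989 in binary is 11111000101, i.e. 1989 = 1024 + 512 + 256 + 128 + 64 + 4 + 1.
11^1 ≡ 11 (mod 314)
11^2 ≡ 11^2 = 121 (mod 314)
11^4 ≡ 121^2 = 14641 ≡ 197 (mod 314)
11^8 ≡ 197^2 = 38809 ≡ 187 (mod 314)
11^16 ≡ 187^2 = 34969 ≡ 115 (mod 314)
11^32 ≡ 115^2 = 13225 ≡ 37 (mod 314)
11^64 ≡ 37^2 = 1369 ≡ 113 (mod 314)
11^128 ≡ 113^2 = 12769 ≡ 209 (mod 314)
11^256 ≡ 209^2 = 43681 ≡ 35 (mod 314)
11^512 ≡ 35^2 = 1225 ≡ 283 (mod 314)
11^1024 ≡ 283^2 = 80089 ≡ 19 (mod 314)
11^1989 = 11^1024 · 11^512 · 11^256 · 11^128 · 11^64 · 11^4 · 11^1 ≡ 19 · 283 · 35 · 209 · 113 · 197 · 11 (mod 314).
Accumulate the product:
19 · 283 = 5377 ≡ 39
39 · 35 = 1365 ≡ 109
109 · 209 = 22781 ≡ 173
173 · 113 = 19549 ≡ 81
81 · 197 = 15957 ≡ 257
257 · 11 = 2827 ≡ 1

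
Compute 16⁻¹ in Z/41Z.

Apply the Euclidean algorithm and back-substitute:
41 = 2×16 + 9
16 = 1×9 + 7
9 = 1×7 + 2
7 = 3×2 + 1
2 = 2×1 + 0
gcd(16, 41) = 1, so the inverse exists.
Back-substitute for 1:
1 = 1×7 − 3×2
  = −3×9 + 4×7
  = 4×16 − 7×9
  = −7×41 + 18×16
So 16⁻¹ ≡ 18 (mod 41).

18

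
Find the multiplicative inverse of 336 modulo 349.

By the extended Euclidean algorithm:
349 = 1×336 + 13
336 = 25×13 + 11
13 = 1×11 + 2
11 = 5×2 + 1
2 = 2×1 + 0
gcd(336, 349) = 1, so the inverse exists.
Back-substitute for 1:
1 = 1×11 − 5×2
  = −5×13 + 6×11
  = 6×336 − 155×13
  = −155×349 + 161×336
So 336⁻¹ ≡ 161 (mod 349).

161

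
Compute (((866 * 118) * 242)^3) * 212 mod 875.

807

866 * 118 = 102188 ≡ 688 (mod 875)
688 * 242 = 166496 ≡ 246 (mod 875)
(246)^3 ≡ 561 (mod 875)
561 * 212 = 118932 ≡ 807 (mod 875)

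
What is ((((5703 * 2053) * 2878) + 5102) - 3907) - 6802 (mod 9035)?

6035

5703 * 2053 = 11708259 ≡ 7934 (mod 9035)
7934 * 2878 = 22834052 ≡ 2607 (mod 9035)
2607 + 5102 = 7709
7709 - 3907 = 3802
3802 - 6802 = -3000 ≡ 6035 (mod 9035)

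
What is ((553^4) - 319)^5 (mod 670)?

542

(553)^4 ≡ 441 (mod 670)
441 - 319 = 122
(122)^5 ≡ 542 (mod 670)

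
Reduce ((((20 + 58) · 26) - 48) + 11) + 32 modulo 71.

20 + 58 = 78 ≡ 7 (mod 71)
7 · 26 = 182 ≡ 40 (mod 71)
40 - 48 = -8 ≡ 63 (mod 71)
63 + 11 = 74 ≡ 3 (mod 71)
3 + 32 = 35

35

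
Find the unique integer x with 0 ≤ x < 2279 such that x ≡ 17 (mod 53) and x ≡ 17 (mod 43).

53⁻¹ mod 43: 53·13 ≡ 1 (mod 43), so 53⁻¹ ≡ 13.
x = 17 + 53·((17 − 17)·13 mod 43) = 17 + 53·0 = 17.

17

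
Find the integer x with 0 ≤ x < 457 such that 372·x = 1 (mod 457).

43

457 = 1*372 + 85
372 = 4*85 + 32
85 = 2*32 + 21
32 = 1*21 + 11
21 = 1*11 + 10
11 = 1*10 + 1
10 = 10*1 + 0
gcd(372, 457) = 1, so the inverse exists.
Bézout: 1 = −35*457 + 43*372.
So 372⁻¹ ≡ 43 (mod 457).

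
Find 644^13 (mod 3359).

3061

Compute successive squares:
644^1 ≡ 644 (mod 3359)
644^2 ≡ 644^2 = 414736 ≡ 1579 (mod 3359)
644^4 ≡ 1579^2 = 2493241 ≡ 863 (mod 3359)
644^8 ≡ 863^2 = 744769 ≡ 2430 (mod 3359)
644^13 = 644^8 · 644^4 · 644^1 ≡ 2430 · 863 · 644 (mod 3359).
Accumulate the product:
2430 · 863 = 2097090 ≡ 1074
1074 · 644 = 691656 ≡ 3061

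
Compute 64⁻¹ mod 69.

55

Apply the Euclidean algorithm and back-substitute:
69 = 1·64 + 5
64 = 12·5 + 4
5 = 1·4 + 1
4 = 4·1 + 0
gcd(64, 69) = 1, so the inverse exists.
Bézout: 1 = 13·69 − 14·64.
So 64⁻¹ ≡ −14 ≡ 55 (mod 69).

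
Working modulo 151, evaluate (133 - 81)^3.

133 - 81 = 52
(52)^3 ≡ 27 (mod 151)

27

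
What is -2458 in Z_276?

26

-2458 = -9*276 + 26, so -2458 ≡ 26 (mod 276).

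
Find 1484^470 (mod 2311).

527

Using repeated squaring:
1484^1 ≡ 1484 (mod 2311)
1484^2 ≡ 1484^2 = 2202256 ≡ 2184 (mod 2311)
1484^4 ≡ 2184^2 = 4769856 ≡ 2263 (mod 2311)
1484^8 ≡ 2263^2 = 5121169 ≡ 2304 (mod 2311)
1484^16 ≡ 2304^2 = 5308416 ≡ 49 (mod 2311)
1484^32 ≡ 49^2 = 2401 ≡ 90 (mod 2311)
1484^64 ≡ 90^2 = 8100 ≡ 1167 (mod 2311)
1484^128 ≡ 1167^2 = 1361889 ≡ 710 (mod 2311)
1484^256 ≡ 710^2 = 504100 ≡ 302 (mod 2311)
1484^470 = 1484^256 * 1484^128 * 1484^64 * 1484^16 * 1484^4 * 1484^2 ≡ 302 * 710 * 1167 * 49 * 2263 * 2184 (mod 2311).
Accumulate the product:
302 * 710 = 214420 ≡ 1808
1808 * 1167 = 2109936 ≡ 2304
2304 * 49 = 112896 ≡ 1968
1968 * 2263 = 4453584 ≡ 287
287 * 2184 = 626808 ≡ 527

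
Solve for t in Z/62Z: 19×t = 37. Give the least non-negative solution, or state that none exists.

gcd(19, 62) = 1, so a unique solution mod 62 exists.
19⁻¹ ≡ 49 (mod 62).
t ≡ 49×37 ≡ 15 (mod 62).

15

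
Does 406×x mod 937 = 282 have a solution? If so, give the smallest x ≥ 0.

910

gcd(406, 937) = 1, so a unique solution mod 937 exists.
406⁻¹ ≡ 907 (mod 937).
x ≡ 907×282 ≡ 910 (mod 937).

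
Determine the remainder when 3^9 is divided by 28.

3^1 ≡ 3 (mod 28)
3^2 ≡ 3^2 = 9 (mod 28)
3^4 ≡ 9^2 = 81 ≡ 25 (mod 28)
3^8 ≡ 25^2 = 625 ≡ 9 (mod 28)
3^9 = 3^8 × 3^1 ≡ 9 × 3 (mod 28).
9 × 3 = 27 ≡ 27 (mod 28).

27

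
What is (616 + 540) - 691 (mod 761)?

465

616 + 540 = 1156 ≡ 395 (mod 761)
395 - 691 = -296 ≡ 465 (mod 761)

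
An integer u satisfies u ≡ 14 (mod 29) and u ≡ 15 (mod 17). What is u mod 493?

304

29⁻¹ mod 17: 29·10 ≡ 1 (mod 17), so 29⁻¹ ≡ 10.
u = 14 + 29·((15 − 14)·10 mod 17) = 14 + 29·10 = 304.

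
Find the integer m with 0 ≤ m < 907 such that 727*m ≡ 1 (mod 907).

Apply the Euclidean algorithm and back-substitute:
907 = 1·727 + 180
727 = 4·180 + 7
180 = 25·7 + 5
7 = 1·5 + 2
5 = 2·2 + 1
2 = 2·1 + 0
gcd(727, 907) = 1, so the inverse exists.
Back-substitute for 1:
1 = 1·5 − 2·2
  = −2·7 + 3·5
  = 3·180 − 77·7
  = −77·727 + 311·180
  = 311·907 − 388·727
So 727⁻¹ ≡ −388 ≡ 519 (mod 907).

519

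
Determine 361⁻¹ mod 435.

241

435 = 1×361 + 74
361 = 4×74 + 65
74 = 1×65 + 9
65 = 7×9 + 2
9 = 4×2 + 1
2 = 2×1 + 0
gcd(361, 435) = 1, so the inverse exists.
Back-substitute for 1:
1 = 1×9 − 4×2
  = −4×65 + 29×9
  = 29×74 − 33×65
  = −33×361 + 161×74
  = 161×435 − 194×361
So 361⁻¹ ≡ −194 ≡ 241 (mod 435).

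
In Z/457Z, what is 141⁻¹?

Run the extended Euclidean algorithm:
457 = 3·141 + 34
141 = 4·34 + 5
34 = 6·5 + 4
5 = 1·4 + 1
4 = 4·1 + 0
gcd(141, 457) = 1, so the inverse exists.
Back-substitute for 1:
1 = 1·5 − 1·4
  = −1·34 + 7·5
  = 7·141 − 29·34
  = −29·457 + 94·141
So 141⁻¹ ≡ 94 (mod 457).

94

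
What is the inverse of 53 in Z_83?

47

83 = 1×53 + 30
53 = 1×30 + 23
30 = 1×23 + 7
23 = 3×7 + 2
7 = 3×2 + 1
2 = 2×1 + 0
gcd(53, 83) = 1, so the inverse exists.
Back-substitute for 1:
1 = 1×7 − 3×2
  = −3×23 + 10×7
  = 10×30 − 13×23
  = −13×53 + 23×30
  = 23×83 − 36×53
So 53⁻¹ ≡ −36 ≡ 47 (mod 83).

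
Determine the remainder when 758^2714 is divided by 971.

257

2714 in binary is 101010011010, i.e. 2714 = 2048 + 512 + 128 + 16 + 8 + 2.
758^1 ≡ 758 (mod 971)
758^2 ≡ 758^2 = 574564 ≡ 703 (mod 971)
758^4 ≡ 703^2 = 494209 ≡ 941 (mod 971)
758^8 ≡ 941^2 = 885481 ≡ 900 (mod 971)
758^16 ≡ 900^2 = 810000 ≡ 186 (mod 971)
758^32 ≡ 186^2 = 34596 ≡ 611 (mod 971)
758^64 ≡ 611^2 = 373321 ≡ 457 (mod 971)
758^128 ≡ 457^2 = 208849 ≡ 84 (mod 971)
758^256 ≡ 84^2 = 7056 ≡ 259 (mod 971)
758^512 ≡ 259^2 = 67081 ≡ 82 (mod 971)
758^1024 ≡ 82^2 = 6724 ≡ 898 (mod 971)
758^2048 ≡ 898^2 = 806404 ≡ 474 (mod 971)
758^2714 = 758^2048 × 758^512 × 758^128 × 758^16 × 758^8 × 758^2 ≡ 474 × 82 × 84 × 186 × 900 × 703 (mod 971).
Accumulate the product:
474 × 82 = 38868 ≡ 28
28 × 84 = 2352 ≡ 410
410 × 186 = 76260 ≡ 522
522 × 900 = 469800 ≡ 807
807 × 703 = 567321 ≡ 257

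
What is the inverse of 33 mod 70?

17

Run the extended Euclidean algorithm:
70 = 2·33 + 4
33 = 8·4 + 1
4 = 4·1 + 0
gcd(33, 70) = 1, so the inverse exists.
Back-substitute for 1:
1 = 1·33 − 8·4
  = −8·70 + 17·33
So 33⁻¹ ≡ 17 (mod 70).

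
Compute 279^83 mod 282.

33

Compute successive squares:
83 in binary is 1010011, i.e. 83 = 64 + 16 + 2 + 1.
279^1 ≡ 279 (mod 282)
279^2 ≡ 279^2 = 77841 ≡ 9 (mod 282)
279^4 ≡ 9^2 = 81 (mod 282)
279^8 ≡ 81^2 = 6561 ≡ 75 (mod 282)
279^16 ≡ 75^2 = 5625 ≡ 267 (mod 282)
279^32 ≡ 267^2 = 71289 ≡ 225 (mod 282)
279^64 ≡ 225^2 = 50625 ≡ 147 (mod 282)
279^83 = 279^64 × 279^16 × 279^2 × 279^1 ≡ 147 × 267 × 9 × 279 (mod 282).
Accumulate the product:
147 × 267 = 39249 ≡ 51
51 × 9 = 459 ≡ 177
177 × 279 = 49383 ≡ 33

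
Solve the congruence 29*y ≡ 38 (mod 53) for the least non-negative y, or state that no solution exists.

47

gcd(29, 53) = 1, so a unique solution mod 53 exists.
29⁻¹ ≡ 11 (mod 53).
y ≡ 11*38 ≡ 47 (mod 53).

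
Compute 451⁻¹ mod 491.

135

Apply the Euclidean algorithm and back-substitute:
491 = 1·451 + 40
451 = 11·40 + 11
40 = 3·11 + 7
11 = 1·7 + 4
7 = 1·4 + 3
4 = 1·3 + 1
3 = 3·1 + 0
gcd(451, 491) = 1, so the inverse exists.
Back-substitute for 1:
1 = 1·4 − 1·3
  = −1·7 + 2·4
  = 2·11 − 3·7
  = −3·40 + 11·11
  = 11·451 − 124·40
  = −124·491 + 135·451
So 451⁻¹ ≡ 135 (mod 491).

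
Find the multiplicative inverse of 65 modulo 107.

Run the extended Euclidean algorithm:
107 = 1*65 + 42
65 = 1*42 + 23
42 = 1*23 + 19
23 = 1*19 + 4
19 = 4*4 + 3
4 = 1*3 + 1
3 = 3*1 + 0
gcd(65, 107) = 1, so the inverse exists.
Bézout: 1 = −17*107 + 28*65.
So 65⁻¹ ≡ 28 (mod 107).

28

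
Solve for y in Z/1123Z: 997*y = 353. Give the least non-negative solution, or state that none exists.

gcd(997, 1123) = 1, so a unique solution mod 1123 exists.
997⁻¹ ≡ 918 (mod 1123).
y ≡ 918*353 ≡ 630 (mod 1123).

630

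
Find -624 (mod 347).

70

-624 = -2*347 + 70, so -624 ≡ 70 (mod 347).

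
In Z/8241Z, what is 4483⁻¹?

8241 = 1*4483 + 3758
4483 = 1*3758 + 725
3758 = 5*725 + 133
725 = 5*133 + 60
133 = 2*60 + 13
60 = 4*13 + 8
13 = 1*8 + 5
8 = 1*5 + 3
5 = 1*3 + 2
3 = 1*2 + 1
2 = 2*1 + 0
gcd(4483, 8241) = 1, so the inverse exists.
Back-substitute for 1:
1 = 1*3 − 1*2
  = −1*5 + 2*3
  = 2*8 − 3*5
  = −3*13 + 5*8
  = 5*60 − 23*13
  = −23*133 + 51*60
  = 51*725 − 278*133
  = −278*3758 + 1441*725
  = 1441*4483 − 1719*3758
  = −1719*8241 + 3160*4483
So 4483⁻¹ ≡ 3160 (mod 8241).

3160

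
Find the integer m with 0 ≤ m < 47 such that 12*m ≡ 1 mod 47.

Run the extended Euclidean algorithm:
47 = 3×12 + 11
12 = 1×11 + 1
11 = 11×1 + 0
gcd(12, 47) = 1, so the inverse exists.
Bézout: 1 = −1×47 + 4×12.
So 12⁻¹ ≡ 4 (mod 47).

4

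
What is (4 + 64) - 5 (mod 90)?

4 + 64 = 68
68 - 5 = 63

63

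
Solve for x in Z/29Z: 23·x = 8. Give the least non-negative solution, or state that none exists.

18

gcd(23, 29) = 1, so a unique solution mod 29 exists.
23⁻¹ ≡ 24 (mod 29).
x ≡ 24·8 ≡ 18 (mod 29).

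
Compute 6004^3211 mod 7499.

3211 in binary is 110010001011, i.e. 3211 = 2048 + 1024 + 128 + 8 + 2 + 1.
6004^1 ≡ 6004 (mod 7499)
6004^2 ≡ 6004^2 = 36048016 ≡ 323 (mod 7499)
6004^4 ≡ 323^2 = 104329 ≡ 6842 (mod 7499)
6004^8 ≡ 6842^2 = 46812964 ≡ 4206 (mod 7499)
6004^16 ≡ 4206^2 = 17690436 ≡ 295 (mod 7499)
6004^32 ≡ 295^2 = 87025 ≡ 4536 (mod 7499)
6004^64 ≡ 4536^2 = 20575296 ≡ 5539 (mod 7499)
6004^128 ≡ 5539^2 = 30680521 ≡ 2112 (mod 7499)
6004^256 ≡ 2112^2 = 4460544 ≡ 6138 (mod 7499)
6004^512 ≡ 6138^2 = 37675044 ≡ 68 (mod 7499)
6004^1024 ≡ 68^2 = 4624 (mod 7499)
6004^2048 ≡ 4624^2 = 21381376 ≡ 1727 (mod 7499)
6004^3211 = 6004^2048 * 6004^1024 * 6004^128 * 6004^8 * 6004^2 * 6004^1 ≡ 1727 * 4624 * 2112 * 4206 * 323 * 6004 (mod 7499).
Accumulate the product:
1727 * 4624 = 7985648 ≡ 6712
6712 * 2112 = 14175744 ≡ 2634
2634 * 4206 = 11078604 ≡ 2581
2581 * 323 = 833663 ≡ 1274
1274 * 6004 = 7649096 ≡ 116

116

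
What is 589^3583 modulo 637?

589

By square-and-multiply:
589^1 ≡ 589 (mod 637)
589^2 ≡ 589^2 = 346921 ≡ 393 (mod 637)
589^4 ≡ 393^2 = 154449 ≡ 295 (mod 637)
589^8 ≡ 295^2 = 87025 ≡ 393 (mod 637)
589^16 ≡ 393^2 = 154449 ≡ 295 (mod 637)
589^32 ≡ 295^2 = 87025 ≡ 393 (mod 637)
589^64 ≡ 393^2 = 154449 ≡ 295 (mod 637)
589^128 ≡ 295^2 = 87025 ≡ 393 (mod 637)
589^256 ≡ 393^2 = 154449 ≡ 295 (mod 637)
589^512 ≡ 295^2 = 87025 ≡ 393 (mod 637)
589^1024 ≡ 393^2 = 154449 ≡ 295 (mod 637)
589^2048 ≡ 295^2 = 87025 ≡ 393 (mod 637)
589^3583 = 589^2048 × 589^1024 × 589^256 × 589^128 × 589^64 × 589^32 × 589^16 × 589^8 × 589^4 × 589^2 × 589^1 ≡ 393 × 295 × 295 × 393 × 295 × 393 × 295 × 393 × 295 × 393 × 589 (mod 637).
Accumulate the product:
393 × 295 = 115935 ≡ 1
1 × 295 = 295
295 × 393 = 115935 ≡ 1
1 × 295 = 295
295 × 393 = 115935 ≡ 1
1 × 295 = 295
295 × 393 = 115935 ≡ 1
1 × 295 = 295
295 × 393 = 115935 ≡ 1
1 × 589 = 589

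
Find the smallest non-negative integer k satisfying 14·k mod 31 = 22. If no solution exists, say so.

gcd(14, 31) = 1, so a unique solution mod 31 exists.
14⁻¹ ≡ 20 (mod 31).
k ≡ 20·22 ≡ 6 (mod 31).

6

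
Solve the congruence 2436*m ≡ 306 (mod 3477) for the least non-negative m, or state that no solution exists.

gcd(2436, 3477) = 3, and 3 | 306, so solutions exist.
Divide through by 3: 812*m mod 1159 = 102.
812⁻¹ ≡ 167 (mod 1159).
m ≡ 167*102 ≡ 808 (mod 1159).
The smallest non-negative solution is m = 808.

808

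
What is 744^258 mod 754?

196

258 in binary is 100000010, i.e. 258 = 256 + 2.
744^1 ≡ 744 (mod 754)
744^2 ≡ 744^2 = 553536 ≡ 100 (mod 754)
744^4 ≡ 100^2 = 10000 ≡ 198 (mod 754)
744^8 ≡ 198^2 = 39204 ≡ 750 (mod 754)
744^16 ≡ 750^2 = 562500 ≡ 16 (mod 754)
744^32 ≡ 16^2 = 256 (mod 754)
744^64 ≡ 256^2 = 65536 ≡ 692 (mod 754)
744^128 ≡ 692^2 = 478864 ≡ 74 (mod 754)
744^256 ≡ 74^2 = 5476 ≡ 198 (mod 754)
744^258 = 744^256 * 744^2 ≡ 198 * 100 (mod 754).
198 * 100 = 19800 ≡ 196 (mod 754).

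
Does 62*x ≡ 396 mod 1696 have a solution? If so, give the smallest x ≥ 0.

gcd(62, 1696) = 2, and 2 | 396, so solutions exist.
Divide through by 2: 31*x ≡ 198 mod 848.
31⁻¹ ≡ 383 (mod 848).
x ≡ 383*198 ≡ 362 (mod 848).
The smallest non-negative solution is x = 362.

362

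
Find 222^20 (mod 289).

Using repeated squaring:
222^1 ≡ 222 (mod 289)
222^2 ≡ 222^2 = 49284 ≡ 154 (mod 289)
222^4 ≡ 154^2 = 23716 ≡ 18 (mod 289)
222^8 ≡ 18^2 = 324 ≡ 35 (mod 289)
222^16 ≡ 35^2 = 1225 ≡ 69 (mod 289)
222^20 = 222^16 × 222^4 ≡ 69 × 18 (mod 289).
69 × 18 = 1242 ≡ 86 (mod 289).

86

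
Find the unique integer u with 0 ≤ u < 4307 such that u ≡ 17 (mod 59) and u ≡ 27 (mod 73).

59⁻¹ mod 73: 59·26 ≡ 1 (mod 73), so 59⁻¹ ≡ 26.
u = 17 + 59·((27 − 17)·26 mod 73) = 17 + 59·41 = 2436.

2436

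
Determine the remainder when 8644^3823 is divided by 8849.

2033

3823 in binary is 111011101111, i.e. 3823 = 2048 + 1024 + 512 + 128 + 64 + 32 + 8 + 4 + 2 + 1.
8644^1 ≡ 8644 (mod 8849)
8644^2 ≡ 8644^2 = 74718736 ≡ 6629 (mod 8849)
8644^4 ≡ 6629^2 = 43943641 ≡ 8356 (mod 8849)
8644^8 ≡ 8356^2 = 69822736 ≡ 4126 (mod 8849)
8644^16 ≡ 4126^2 = 17023876 ≡ 7249 (mod 8849)
8644^32 ≡ 7249^2 = 52548001 ≡ 2639 (mod 8849)
8644^64 ≡ 2639^2 = 6964321 ≡ 158 (mod 8849)
8644^128 ≡ 158^2 = 24964 ≡ 7266 (mod 8849)
8644^256 ≡ 7266^2 = 52794756 ≡ 1622 (mod 8849)
8644^512 ≡ 1622^2 = 2630884 ≡ 2731 (mod 8849)
8644^1024 ≡ 2731^2 = 7458361 ≡ 7503 (mod 8849)
8644^2048 ≡ 7503^2 = 56295009 ≡ 6520 (mod 8849)
8644^3823 = 8644^2048 × 8644^1024 × 8644^512 × 8644^128 × 8644^64 × 8644^32 × 8644^8 × 8644^4 × 8644^2 × 8644^1 ≡ 6520 × 7503 × 2731 × 7266 × 158 × 2639 × 4126 × 8356 × 6629 × 8644 (mod 8849).
Accumulate the product:
6520 × 7503 = 48919560 ≡ 2288
2288 × 2731 = 6248528 ≡ 1134
1134 × 7266 = 8239644 ≡ 1225
1225 × 158 = 193550 ≡ 7721
7721 × 2639 = 20375719 ≡ 5321
5321 × 4126 = 21954446 ≡ 77
77 × 8356 = 643412 ≡ 6284
6284 × 6629 = 41656636 ≡ 4393
4393 × 8644 = 37973092 ≡ 2033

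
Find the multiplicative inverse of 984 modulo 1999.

1741

1999 = 2×984 + 31
984 = 31×31 + 23
31 = 1×23 + 8
23 = 2×8 + 7
8 = 1×7 + 1
7 = 7×1 + 0
gcd(984, 1999) = 1, so the inverse exists.
Back-substitute for 1:
1 = 1×8 − 1×7
  = −1×23 + 3×8
  = 3×31 − 4×23
  = −4×984 + 127×31
  = 127×1999 − 258×984
So 984⁻¹ ≡ −258 ≡ 1741 (mod 1999).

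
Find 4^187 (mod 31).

187 in binary is 10111011, i.e. 187 = 128 + 32 + 16 + 8 + 2 + 1.
4^1 ≡ 4 (mod 31)
4^2 ≡ 4^2 = 16 (mod 31)
4^4 ≡ 16^2 = 256 ≡ 8 (mod 31)
4^8 ≡ 8^2 = 64 ≡ 2 (mod 31)
4^16 ≡ 2^2 = 4 (mod 31)
4^32 ≡ 4^2 = 16 (mod 31)
4^64 ≡ 16^2 = 256 ≡ 8 (mod 31)
4^128 ≡ 8^2 = 64 ≡ 2 (mod 31)
4^187 = 4^128 × 4^32 × 4^16 × 4^8 × 4^2 × 4^1 ≡ 2 × 16 × 4 × 2 × 16 × 4 (mod 31).
Accumulate the product:
2 × 16 = 32 ≡ 1
1 × 4 = 4
4 × 2 = 8
8 × 16 = 128 ≡ 4
4 × 4 = 16

16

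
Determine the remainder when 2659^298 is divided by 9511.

3010

Using repeated squaring:
2659^1 ≡ 2659 (mod 9511)
2659^2 ≡ 2659^2 = 7070281 ≡ 3608 (mod 9511)
2659^4 ≡ 3608^2 = 13017664 ≡ 6616 (mod 9511)
2659^8 ≡ 6616^2 = 43771456 ≡ 1834 (mod 9511)
2659^16 ≡ 1834^2 = 3363556 ≡ 6173 (mod 9511)
2659^32 ≡ 6173^2 = 38105929 ≡ 4863 (mod 9511)
2659^64 ≡ 4863^2 = 23648769 ≡ 4423 (mod 9511)
2659^128 ≡ 4423^2 = 19562929 ≡ 8313 (mod 9511)
2659^256 ≡ 8313^2 = 69105969 ≡ 8554 (mod 9511)
2659^298 = 2659^256 × 2659^32 × 2659^8 × 2659^2 ≡ 8554 × 4863 × 1834 × 3608 (mod 9511).
Accumulate the product:
8554 × 4863 = 41598102 ≡ 6499
6499 × 1834 = 11919166 ≡ 1883
1883 × 3608 = 6793864 ≡ 3010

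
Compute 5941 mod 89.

5941 = 66*89 + 67, so 5941 ≡ 67 (mod 89).

67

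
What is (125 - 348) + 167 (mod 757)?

701

125 - 348 = -223 ≡ 534 (mod 757)
534 + 167 = 701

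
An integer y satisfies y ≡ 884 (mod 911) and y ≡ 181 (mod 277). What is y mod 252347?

52811

911⁻¹ mod 277: 911*232 ≡ 1 (mod 277), so 911⁻¹ ≡ 232.
y = 884 + 911*((181 − 884)*232 mod 277) = 884 + 911*57 = 52811.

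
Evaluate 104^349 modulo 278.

By square-and-multiply:
349 in binary is 101011101, i.e. 349 = 256 + 64 + 16 + 8 + 4 + 1.
104^1 ≡ 104 (mod 278)
104^2 ≡ 104^2 = 10816 ≡ 252 (mod 278)
104^4 ≡ 252^2 = 63504 ≡ 120 (mod 278)
104^8 ≡ 120^2 = 14400 ≡ 222 (mod 278)
104^16 ≡ 222^2 = 49284 ≡ 78 (mod 278)
104^32 ≡ 78^2 = 6084 ≡ 246 (mod 278)
104^64 ≡ 246^2 = 60516 ≡ 190 (mod 278)
104^128 ≡ 190^2 = 36100 ≡ 238 (mod 278)
104^256 ≡ 238^2 = 56644 ≡ 210 (mod 278)
104^349 = 104^256 × 104^64 × 104^16 × 104^8 × 104^4 × 104^1 ≡ 210 × 190 × 78 × 222 × 120 × 104 (mod 278).
Accumulate the product:
210 × 190 = 39900 ≡ 146
146 × 78 = 11388 ≡ 268
268 × 222 = 59496 ≡ 4
4 × 120 = 480 ≡ 202
202 × 104 = 21008 ≡ 158

158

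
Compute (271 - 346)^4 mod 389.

143

271 - 346 = -75 ≡ 314 (mod 389)
(314)^4 ≡ 143 (mod 389)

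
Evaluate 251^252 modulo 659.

609

252 in binary is 11111100, i.e. 252 = 128 + 64 + 32 + 16 + 8 + 4.
251^1 ≡ 251 (mod 659)
251^2 ≡ 251^2 = 63001 ≡ 396 (mod 659)
251^4 ≡ 396^2 = 156816 ≡ 633 (mod 659)
251^8 ≡ 633^2 = 400689 ≡ 17 (mod 659)
251^16 ≡ 17^2 = 289 (mod 659)
251^32 ≡ 289^2 = 83521 ≡ 487 (mod 659)
251^64 ≡ 487^2 = 237169 ≡ 588 (mod 659)
251^128 ≡ 588^2 = 345744 ≡ 428 (mod 659)
251^252 = 251^128 * 251^64 * 251^32 * 251^16 * 251^8 * 251^4 ≡ 428 * 588 * 487 * 289 * 17 * 633 (mod 659).
Accumulate the product:
428 * 588 = 251664 ≡ 585
585 * 487 = 284895 ≡ 207
207 * 289 = 59823 ≡ 513
513 * 17 = 8721 ≡ 154
154 * 633 = 97482 ≡ 609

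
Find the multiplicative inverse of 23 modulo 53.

30

53 = 2·23 + 7
23 = 3·7 + 2
7 = 3·2 + 1
2 = 2·1 + 0
gcd(23, 53) = 1, so the inverse exists.
Back-substitute for 1:
1 = 1·7 − 3·2
  = −3·23 + 10·7
  = 10·53 − 23·23
So 23⁻¹ ≡ −23 ≡ 30 (mod 53).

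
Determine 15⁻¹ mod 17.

8

17 = 1·15 + 2
15 = 7·2 + 1
2 = 2·1 + 0
gcd(15, 17) = 1, so the inverse exists.
Back-substitute for 1:
1 = 1·15 − 7·2
  = −7·17 + 8·15
So 15⁻¹ ≡ 8 (mod 17).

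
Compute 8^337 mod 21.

8

Using repeated squaring:
337 in binary is 101010001, i.e. 337 = 256 + 64 + 16 + 1.
8^1 ≡ 8 (mod 21)
8^2 ≡ 8^2 = 64 ≡ 1 (mod 21)
8^4 ≡ 1^2 = 1 (mod 21)
8^8 ≡ 1^2 = 1 (mod 21)
8^16 ≡ 1^2 = 1 (mod 21)
8^32 ≡ 1^2 = 1 (mod 21)
8^64 ≡ 1^2 = 1 (mod 21)
8^128 ≡ 1^2 = 1 (mod 21)
8^256 ≡ 1^2 = 1 (mod 21)
8^337 = 8^256 * 8^64 * 8^16 * 8^1 ≡ 1 * 1 * 1 * 8 (mod 21).
Accumulate the product:
1 * 1 = 1
1 * 1 = 1
1 * 8 = 8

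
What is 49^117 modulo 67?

Compute successive squares:
117 in binary is 1110101, i.e. 117 = 64 + 32 + 16 + 4 + 1.
49^1 ≡ 49 (mod 67)
49^2 ≡ 49^2 = 2401 ≡ 56 (mod 67)
49^4 ≡ 56^2 = 3136 ≡ 54 (mod 67)
49^8 ≡ 54^2 = 2916 ≡ 35 (mod 67)
49^16 ≡ 35^2 = 1225 ≡ 19 (mod 67)
49^32 ≡ 19^2 = 361 ≡ 26 (mod 67)
49^64 ≡ 26^2 = 676 ≡ 6 (mod 67)
49^117 = 49^64 * 49^32 * 49^16 * 49^4 * 49^1 ≡ 6 * 26 * 19 * 54 * 49 (mod 67).
Accumulate the product:
6 * 26 = 156 ≡ 22
22 * 19 = 418 ≡ 16
16 * 54 = 864 ≡ 60
60 * 49 = 2940 ≡ 59

59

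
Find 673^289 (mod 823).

289 in binary is 100100001, i.e. 289 = 256 + 32 + 1.
673^1 ≡ 673 (mod 823)
673^2 ≡ 673^2 = 452929 ≡ 279 (mod 823)
673^4 ≡ 279^2 = 77841 ≡ 479 (mod 823)
673^8 ≡ 479^2 = 229441 ≡ 647 (mod 823)
673^16 ≡ 647^2 = 418609 ≡ 525 (mod 823)
673^32 ≡ 525^2 = 275625 ≡ 743 (mod 823)
673^64 ≡ 743^2 = 552049 ≡ 639 (mod 823)
673^128 ≡ 639^2 = 408321 ≡ 113 (mod 823)
673^256 ≡ 113^2 = 12769 ≡ 424 (mod 823)
673^289 = 673^256 * 673^32 * 673^1 ≡ 424 * 743 * 673 (mod 823).
Accumulate the product:
424 * 743 = 315032 ≡ 646
646 * 673 = 434758 ≡ 214

214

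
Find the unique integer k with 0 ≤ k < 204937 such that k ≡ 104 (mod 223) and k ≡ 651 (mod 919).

194560

223⁻¹ mod 919: 223×136 ≡ 1 (mod 919), so 223⁻¹ ≡ 136.
k = 104 + 223×((651 − 104)×136 mod 919) = 104 + 223×872 = 194560.
Check: 194560 mod 223 = 104, 194560 mod 919 = 651. ✓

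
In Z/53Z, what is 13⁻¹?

49

Apply the Euclidean algorithm and back-substitute:
53 = 4*13 + 1
13 = 13*1 + 0
gcd(13, 53) = 1, so the inverse exists.
Back-substitute for 1:
1 = 1*53 − 4*13
So 13⁻¹ ≡ −4 ≡ 49 (mod 53).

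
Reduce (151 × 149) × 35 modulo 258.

151 × 149 = 22499 ≡ 53 (mod 258)
53 × 35 = 1855 ≡ 49 (mod 258)

49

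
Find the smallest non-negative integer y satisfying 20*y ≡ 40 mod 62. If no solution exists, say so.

gcd(20, 62) = 2, and 2 | 40, so solutions exist.
Divide through by 2: 10*y mod 31 = 20.
10⁻¹ ≡ 28 (mod 31).
y ≡ 28*20 ≡ 2 (mod 31).
The smallest non-negative solution is y = 2.

2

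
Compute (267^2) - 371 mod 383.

(267)^2 ≡ 51 (mod 383)
51 - 371 = -320 ≡ 63 (mod 383)

63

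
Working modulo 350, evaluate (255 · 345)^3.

255 · 345 = 87975 ≡ 125 (mod 350)
(125)^3 ≡ 125 (mod 350)

125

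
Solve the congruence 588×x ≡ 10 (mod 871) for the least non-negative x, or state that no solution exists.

714

gcd(588, 871) = 1, so a unique solution mod 871 exists.
588⁻¹ ≡ 594 (mod 871).
x ≡ 594×10 ≡ 714 (mod 871).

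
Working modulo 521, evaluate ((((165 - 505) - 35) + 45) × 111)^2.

165 - 505 = -340 ≡ 181 (mod 521)
181 - 35 = 146
146 + 45 = 191
191 × 111 = 21201 ≡ 361 (mod 521)
(361)^2 ≡ 71 (mod 521)

71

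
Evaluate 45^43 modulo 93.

90

Using repeated squaring:
43 in binary is 101011, i.e. 43 = 32 + 8 + 2 + 1.
45^1 ≡ 45 (mod 93)
45^2 ≡ 45^2 = 2025 ≡ 72 (mod 93)
45^4 ≡ 72^2 = 5184 ≡ 69 (mod 93)
45^8 ≡ 69^2 = 4761 ≡ 18 (mod 93)
45^16 ≡ 18^2 = 324 ≡ 45 (mod 93)
45^32 ≡ 45^2 = 2025 ≡ 72 (mod 93)
45^43 = 45^32 * 45^8 * 45^2 * 45^1 ≡ 72 * 18 * 72 * 45 (mod 93).
Accumulate the product:
72 * 18 = 1296 ≡ 87
87 * 72 = 6264 ≡ 33
33 * 45 = 1485 ≡ 90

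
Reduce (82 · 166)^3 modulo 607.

82 · 166 = 13612 ≡ 258 (mod 607)
(258)^3 ≡ 268 (mod 607)

268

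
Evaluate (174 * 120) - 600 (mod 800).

280

174 * 120 = 20880 ≡ 80 (mod 800)
80 - 600 = -520 ≡ 280 (mod 800)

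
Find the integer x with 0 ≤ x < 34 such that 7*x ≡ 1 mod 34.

Apply the Euclidean algorithm and back-substitute:
34 = 4*7 + 6
7 = 1*6 + 1
6 = 6*1 + 0
gcd(7, 34) = 1, so the inverse exists.
Bézout: 1 = −1*34 + 5*7.
So 7⁻¹ ≡ 5 (mod 34).

5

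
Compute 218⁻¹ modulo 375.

By the extended Euclidean algorithm:
375 = 1*218 + 157
218 = 1*157 + 61
157 = 2*61 + 35
61 = 1*35 + 26
35 = 1*26 + 9
26 = 2*9 + 8
9 = 1*8 + 1
8 = 8*1 + 0
gcd(218, 375) = 1, so the inverse exists.
Back-substitute for 1:
1 = 1*9 − 1*8
  = −1*26 + 3*9
  = 3*35 − 4*26
  = −4*61 + 7*35
  = 7*157 − 18*61
  = −18*218 + 25*157
  = 25*375 − 43*218
So 218⁻¹ ≡ −43 ≡ 332 (mod 375).

332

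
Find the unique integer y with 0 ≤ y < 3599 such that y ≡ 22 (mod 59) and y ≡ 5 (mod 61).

2323

59⁻¹ mod 61: 59×30 ≡ 1 (mod 61), so 59⁻¹ ≡ 30.
y = 22 + 59×((5 − 22)×30 mod 61) = 22 + 59×39 = 2323.
Check: 2323 mod 59 = 22, 2323 mod 61 = 5. ✓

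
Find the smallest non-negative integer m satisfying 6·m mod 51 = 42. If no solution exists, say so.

7

gcd(6, 51) = 3, and 3 | 42, so solutions exist.
Divide through by 3: 2·m ≡ 14 (mod 17).
2⁻¹ ≡ 9 (mod 17).
m ≡ 9·14 ≡ 7 (mod 17).
The smallest non-negative solution is m = 7.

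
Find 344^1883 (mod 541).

274

Compute successive squares:
1883 in binary is 11101011011, i.e. 1883 = 1024 + 512 + 256 + 64 + 16 + 8 + 2 + 1.
344^1 ≡ 344 (mod 541)
344^2 ≡ 344^2 = 118336 ≡ 398 (mod 541)
344^4 ≡ 398^2 = 158404 ≡ 432 (mod 541)
344^8 ≡ 432^2 = 186624 ≡ 520 (mod 541)
344^16 ≡ 520^2 = 270400 ≡ 441 (mod 541)
344^32 ≡ 441^2 = 194481 ≡ 262 (mod 541)
344^64 ≡ 262^2 = 68644 ≡ 478 (mod 541)
344^128 ≡ 478^2 = 228484 ≡ 182 (mod 541)
344^256 ≡ 182^2 = 33124 ≡ 123 (mod 541)
344^512 ≡ 123^2 = 15129 ≡ 522 (mod 541)
344^1024 ≡ 522^2 = 272484 ≡ 361 (mod 541)
344^1883 = 344^1024 × 344^512 × 344^256 × 344^64 × 344^16 × 344^8 × 344^2 × 344^1 ≡ 361 × 522 × 123 × 478 × 441 × 520 × 398 × 344 (mod 541).
Accumulate the product:
361 × 522 = 188442 ≡ 174
174 × 123 = 21402 ≡ 303
303 × 478 = 144834 ≡ 387
387 × 441 = 170667 ≡ 252
252 × 520 = 131040 ≡ 118
118 × 398 = 46964 ≡ 438
438 × 344 = 150672 ≡ 274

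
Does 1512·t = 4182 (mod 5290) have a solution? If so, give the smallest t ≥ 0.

706

gcd(1512, 5290) = 2, and 2 | 4182, so solutions exist.
Divide through by 2: 756·t = 2091 (mod 2645).
756⁻¹ ≡ 1326 (mod 2645).
t ≡ 1326·2091 ≡ 706 (mod 2645).
The smallest non-negative solution is t = 706.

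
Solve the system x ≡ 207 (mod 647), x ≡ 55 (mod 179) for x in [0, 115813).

60378

647⁻¹ mod 179: 647×83 ≡ 1 (mod 179), so 647⁻¹ ≡ 83.
x = 207 + 647×((55 − 207)×83 mod 179) = 207 + 647×93 = 60378.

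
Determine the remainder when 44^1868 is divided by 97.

1868 in binary is 11101001100, i.e. 1868 = 1024 + 512 + 256 + 64 + 8 + 4.
44^1 ≡ 44 (mod 97)
44^2 ≡ 44^2 = 1936 ≡ 93 (mod 97)
44^4 ≡ 93^2 = 8649 ≡ 16 (mod 97)
44^8 ≡ 16^2 = 256 ≡ 62 (mod 97)
44^16 ≡ 62^2 = 3844 ≡ 61 (mod 97)
44^32 ≡ 61^2 = 3721 ≡ 35 (mod 97)
44^64 ≡ 35^2 = 1225 ≡ 61 (mod 97)
44^128 ≡ 61^2 = 3721 ≡ 35 (mod 97)
44^256 ≡ 35^2 = 1225 ≡ 61 (mod 97)
44^512 ≡ 61^2 = 3721 ≡ 35 (mod 97)
44^1024 ≡ 35^2 = 1225 ≡ 61 (mod 97)
44^1868 = 44^1024 * 44^512 * 44^256 * 44^64 * 44^8 * 44^4 ≡ 61 * 35 * 61 * 61 * 62 * 16 (mod 97).
Accumulate the product:
61 * 35 = 2135 ≡ 1
1 * 61 = 61
61 * 61 = 3721 ≡ 35
35 * 62 = 2170 ≡ 36
36 * 16 = 576 ≡ 91

91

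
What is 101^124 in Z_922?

641

124 in binary is 1111100, i.e. 124 = 64 + 32 + 16 + 8 + 4.
101^1 ≡ 101 (mod 922)
101^2 ≡ 101^2 = 10201 ≡ 59 (mod 922)
101^4 ≡ 59^2 = 3481 ≡ 715 (mod 922)
101^8 ≡ 715^2 = 511225 ≡ 437 (mod 922)
101^16 ≡ 437^2 = 190969 ≡ 115 (mod 922)
101^32 ≡ 115^2 = 13225 ≡ 317 (mod 922)
101^64 ≡ 317^2 = 100489 ≡ 913 (mod 922)
101^124 = 101^64 * 101^32 * 101^16 * 101^8 * 101^4 ≡ 913 * 317 * 115 * 437 * 715 (mod 922).
Accumulate the product:
913 * 317 = 289421 ≡ 835
835 * 115 = 96025 ≡ 137
137 * 437 = 59869 ≡ 861
861 * 715 = 615615 ≡ 641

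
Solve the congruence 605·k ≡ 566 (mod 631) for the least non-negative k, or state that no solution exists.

318

gcd(605, 631) = 1, so a unique solution mod 631 exists.
605⁻¹ ≡ 364 (mod 631).
k ≡ 364·566 ≡ 318 (mod 631).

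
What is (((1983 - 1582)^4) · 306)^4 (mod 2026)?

934

1983 - 1582 = 401
(401)^4 ≡ 859 (mod 2026)
859 · 306 = 262854 ≡ 1500 (mod 2026)
(1500)^4 ≡ 934 (mod 2026)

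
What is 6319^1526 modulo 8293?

3072

By square-and-multiply:
1526 in binary is 10111110110, i.e. 1526 = 1024 + 256 + 128 + 64 + 32 + 16 + 4 + 2.
6319^1 ≡ 6319 (mod 8293)
6319^2 ≡ 6319^2 = 39929761 ≡ 7259 (mod 8293)
6319^4 ≡ 7259^2 = 52693081 ≡ 7652 (mod 8293)
6319^8 ≡ 7652^2 = 58553104 ≡ 4524 (mod 8293)
6319^16 ≡ 4524^2 = 20466576 ≡ 7745 (mod 8293)
6319^32 ≡ 7745^2 = 59985025 ≡ 1756 (mod 8293)
6319^64 ≡ 1756^2 = 3083536 ≡ 6833 (mod 8293)
6319^128 ≡ 6833^2 = 46689889 ≡ 299 (mod 8293)
6319^256 ≡ 299^2 = 89401 ≡ 6471 (mod 8293)
6319^512 ≡ 6471^2 = 41873841 ≡ 2484 (mod 8293)
6319^1024 ≡ 2484^2 = 6170256 ≡ 264 (mod 8293)
6319^1526 = 6319^1024 × 6319^256 × 6319^128 × 6319^64 × 6319^32 × 6319^16 × 6319^4 × 6319^2 ≡ 264 × 6471 × 299 × 6833 × 1756 × 7745 × 7652 × 7259 (mod 8293).
Accumulate the product:
264 × 6471 = 1708344 ≡ 8279
8279 × 299 = 2475421 ≡ 4107
4107 × 6833 = 28063131 ≡ 7912
7912 × 1756 = 13893472 ≡ 2697
2697 × 7745 = 20888265 ≡ 6491
6491 × 7652 = 49669132 ≡ 2355
2355 × 7259 = 17094945 ≡ 3072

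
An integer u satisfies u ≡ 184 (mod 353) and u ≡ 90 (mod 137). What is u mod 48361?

353⁻¹ mod 137: 353×111 ≡ 1 (mod 137), so 353⁻¹ ≡ 111.
u = 184 + 353×((90 − 184)×111 mod 137) = 184 + 353×115 = 40779.

40779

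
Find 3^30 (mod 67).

Using repeated squaring:
30 in binary is 11110, i.e. 30 = 16 + 8 + 4 + 2.
3^1 ≡ 3 (mod 67)
3^2 ≡ 3^2 = 9 (mod 67)
3^4 ≡ 9^2 = 81 ≡ 14 (mod 67)
3^8 ≡ 14^2 = 196 ≡ 62 (mod 67)
3^16 ≡ 62^2 = 3844 ≡ 25 (mod 67)
3^30 = 3^16 × 3^8 × 3^4 × 3^2 ≡ 25 × 62 × 14 × 9 (mod 67).
Accumulate the product:
25 × 62 = 1550 ≡ 9
9 × 14 = 126 ≡ 59
59 × 9 = 531 ≡ 62

62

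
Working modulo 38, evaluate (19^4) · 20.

(19)^4 ≡ 19 (mod 38)
19 · 20 = 380 ≡ 0 (mod 38)

0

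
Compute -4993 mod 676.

415

-4993 = -8×676 + 415, so -4993 ≡ 415 (mod 676).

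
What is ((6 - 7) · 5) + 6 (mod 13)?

1

6 - 7 = -1 ≡ 12 (mod 13)
12 · 5 = 60 ≡ 8 (mod 13)
8 + 6 = 14 ≡ 1 (mod 13)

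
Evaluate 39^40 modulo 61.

40 in binary is 101000, i.e. 40 = 32 + 8.
39^1 ≡ 39 (mod 61)
39^2 ≡ 39^2 = 1521 ≡ 57 (mod 61)
39^4 ≡ 57^2 = 3249 ≡ 16 (mod 61)
39^8 ≡ 16^2 = 256 ≡ 12 (mod 61)
39^16 ≡ 12^2 = 144 ≡ 22 (mod 61)
39^32 ≡ 22^2 = 484 ≡ 57 (mod 61)
39^40 = 39^32 * 39^8 ≡ 57 * 12 (mod 61).
57 * 12 = 684 ≡ 13 (mod 61).

13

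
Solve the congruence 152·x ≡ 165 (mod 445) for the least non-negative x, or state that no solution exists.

gcd(152, 445) = 1, so a unique solution mod 445 exists.
152⁻¹ ≡ 243 (mod 445).
x ≡ 243·165 ≡ 45 (mod 445).

45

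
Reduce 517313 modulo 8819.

5811

517313 = 58*8819 + 5811, so 517313 ≡ 5811 (mod 8819).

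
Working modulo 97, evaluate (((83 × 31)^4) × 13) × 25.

83 × 31 = 2573 ≡ 51 (mod 97)
(51)^4 ≡ 33 (mod 97)
33 × 13 = 429 ≡ 41 (mod 97)
41 × 25 = 1025 ≡ 55 (mod 97)

55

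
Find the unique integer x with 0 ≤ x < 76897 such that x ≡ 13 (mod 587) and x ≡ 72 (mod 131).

587⁻¹ mod 131: 587*52 ≡ 1 (mod 131), so 587⁻¹ ≡ 52.
x = 13 + 587*((72 − 13)*52 mod 131) = 13 + 587*55 = 32298.
Check: 32298 mod 587 = 13, 32298 mod 131 = 72. ✓

32298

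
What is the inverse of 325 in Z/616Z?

453

616 = 1*325 + 291
325 = 1*291 + 34
291 = 8*34 + 19
34 = 1*19 + 15
19 = 1*15 + 4
15 = 3*4 + 3
4 = 1*3 + 1
3 = 3*1 + 0
gcd(325, 616) = 1, so the inverse exists.
Bézout: 1 = 86*616 − 163*325.
So 325⁻¹ ≡ −163 ≡ 453 (mod 616).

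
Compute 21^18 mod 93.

By square-and-multiply:
18 in binary is 10010, i.e. 18 = 16 + 2.
21^1 ≡ 21 (mod 93)
21^2 ≡ 21^2 = 441 ≡ 69 (mod 93)
21^4 ≡ 69^2 = 4761 ≡ 18 (mod 93)
21^8 ≡ 18^2 = 324 ≡ 45 (mod 93)
21^16 ≡ 45^2 = 2025 ≡ 72 (mod 93)
21^18 = 21^16 · 21^2 ≡ 72 · 69 (mod 93).
72 · 69 = 4968 ≡ 39 (mod 93).

39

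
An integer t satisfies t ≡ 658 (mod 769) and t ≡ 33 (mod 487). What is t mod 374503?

769⁻¹ mod 487: 769·19 ≡ 1 (mod 487), so 769⁻¹ ≡ 19.
t = 658 + 769·((33 − 658)·19 mod 487) = 658 + 769·300 = 231358.
Check: 231358 mod 769 = 658, 231358 mod 487 = 33. ✓

231358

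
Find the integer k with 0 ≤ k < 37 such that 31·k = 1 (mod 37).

6

37 = 1×31 + 6
31 = 5×6 + 1
6 = 6×1 + 0
gcd(31, 37) = 1, so the inverse exists.
Back-substitute for 1:
1 = 1×31 − 5×6
  = −5×37 + 6×31
So 31⁻¹ ≡ 6 (mod 37).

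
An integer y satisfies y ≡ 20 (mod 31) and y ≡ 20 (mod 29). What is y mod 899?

20

31⁻¹ mod 29: 31·15 ≡ 1 (mod 29), so 31⁻¹ ≡ 15.
y = 20 + 31·((20 − 20)·15 mod 29) = 20 + 31·0 = 20.
Check: 20 mod 31 = 20, 20 mod 29 = 20. ✓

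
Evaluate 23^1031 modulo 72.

1031 in binary is 10000000111, i.e. 1031 = 1024 + 4 + 2 + 1.
23^1 ≡ 23 (mod 72)
23^2 ≡ 23^2 = 529 ≡ 25 (mod 72)
23^4 ≡ 25^2 = 625 ≡ 49 (mod 72)
23^8 ≡ 49^2 = 2401 ≡ 25 (mod 72)
23^16 ≡ 25^2 = 625 ≡ 49 (mod 72)
23^32 ≡ 49^2 = 2401 ≡ 25 (mod 72)
23^64 ≡ 25^2 = 625 ≡ 49 (mod 72)
23^128 ≡ 49^2 = 2401 ≡ 25 (mod 72)
23^256 ≡ 25^2 = 625 ≡ 49 (mod 72)
23^512 ≡ 49^2 = 2401 ≡ 25 (mod 72)
23^1024 ≡ 25^2 = 625 ≡ 49 (mod 72)
23^1031 = 23^1024 * 23^4 * 23^2 * 23^1 ≡ 49 * 49 * 25 * 23 (mod 72).
Accumulate the product:
49 * 49 = 2401 ≡ 25
25 * 25 = 625 ≡ 49
49 * 23 = 1127 ≡ 47

47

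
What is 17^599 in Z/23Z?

599 in binary is 1001010111, i.e. 599 = 512 + 64 + 16 + 4 + 2 + 1.
17^1 ≡ 17 (mod 23)
17^2 ≡ 17^2 = 289 ≡ 13 (mod 23)
17^4 ≡ 13^2 = 169 ≡ 8 (mod 23)
17^8 ≡ 8^2 = 64 ≡ 18 (mod 23)
17^16 ≡ 18^2 = 324 ≡ 2 (mod 23)
17^32 ≡ 2^2 = 4 (mod 23)
17^64 ≡ 4^2 = 16 (mod 23)
17^128 ≡ 16^2 = 256 ≡ 3 (mod 23)
17^256 ≡ 3^2 = 9 (mod 23)
17^512 ≡ 9^2 = 81 ≡ 12 (mod 23)
17^599 = 17^512 · 17^64 · 17^16 · 17^4 · 17^2 · 17^1 ≡ 12 · 16 · 2 · 8 · 13 · 17 (mod 23).
Accumulate the product:
12 · 16 = 192 ≡ 8
8 · 2 = 16
16 · 8 = 128 ≡ 13
13 · 13 = 169 ≡ 8
8 · 17 = 136 ≡ 21

21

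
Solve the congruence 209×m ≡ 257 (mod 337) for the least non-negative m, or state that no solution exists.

127

gcd(209, 337) = 1, so a unique solution mod 337 exists.
209⁻¹ ≡ 129 (mod 337).
m ≡ 129×257 ≡ 127 (mod 337).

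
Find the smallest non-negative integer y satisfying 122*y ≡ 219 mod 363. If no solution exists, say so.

gcd(122, 363) = 1, so a unique solution mod 363 exists.
122⁻¹ ≡ 122 (mod 363).
y ≡ 122*219 ≡ 219 (mod 363).

219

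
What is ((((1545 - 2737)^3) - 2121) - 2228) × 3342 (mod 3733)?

1545 - 2737 = -1192 ≡ 2541 (mod 3733)
(2541)^3 ≡ 3411 (mod 3733)
3411 - 2121 = 1290
1290 - 2228 = -938 ≡ 2795 (mod 3733)
2795 × 3342 = 9340890 ≡ 924 (mod 3733)

924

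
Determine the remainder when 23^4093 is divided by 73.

4093 in binary is 111111111101, i.e. 4093 = 2048 + 1024 + 512 + 256 + 128 + 64 + 32 + 16 + 8 + 4 + 1.
23^1 ≡ 23 (mod 73)
23^2 ≡ 23^2 = 529 ≡ 18 (mod 73)
23^4 ≡ 18^2 = 324 ≡ 32 (mod 73)
23^8 ≡ 32^2 = 1024 ≡ 2 (mod 73)
23^16 ≡ 2^2 = 4 (mod 73)
23^32 ≡ 4^2 = 16 (mod 73)
23^64 ≡ 16^2 = 256 ≡ 37 (mod 73)
23^128 ≡ 37^2 = 1369 ≡ 55 (mod 73)
23^256 ≡ 55^2 = 3025 ≡ 32 (mod 73)
23^512 ≡ 32^2 = 1024 ≡ 2 (mod 73)
23^1024 ≡ 2^2 = 4 (mod 73)
23^2048 ≡ 4^2 = 16 (mod 73)
23^4093 = 23^2048 · 23^1024 · 23^512 · 23^256 · 23^128 · 23^64 · 23^32 · 23^16 · 23^8 · 23^4 · 23^1 ≡ 16 · 4 · 2 · 32 · 55 · 37 · 16 · 4 · 2 · 32 · 23 (mod 73).
Accumulate the product:
16 · 4 = 64
64 · 2 = 128 ≡ 55
55 · 32 = 1760 ≡ 8
8 · 55 = 440 ≡ 2
2 · 37 = 74 ≡ 1
1 · 16 = 16
16 · 4 = 64
64 · 2 = 128 ≡ 55
55 · 32 = 1760 ≡ 8
8 · 23 = 184 ≡ 38

38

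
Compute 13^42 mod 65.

42 in binary is 101010, i.e. 42 = 32 + 8 + 2.
13^1 ≡ 13 (mod 65)
13^2 ≡ 13^2 = 169 ≡ 39 (mod 65)
13^4 ≡ 39^2 = 1521 ≡ 26 (mod 65)
13^8 ≡ 26^2 = 676 ≡ 26 (mod 65)
13^16 ≡ 26^2 = 676 ≡ 26 (mod 65)
13^32 ≡ 26^2 = 676 ≡ 26 (mod 65)
13^42 = 13^32 * 13^8 * 13^2 ≡ 26 * 26 * 39 (mod 65).
Accumulate the product:
26 * 26 = 676 ≡ 26
26 * 39 = 1014 ≡ 39

39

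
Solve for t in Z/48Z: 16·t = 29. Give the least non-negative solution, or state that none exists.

gcd(16, 48) = 16, and 16 does not divide 29.
So the congruence has no solution.

no solution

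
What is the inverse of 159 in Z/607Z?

607 = 3·159 + 130
159 = 1·130 + 29
130 = 4·29 + 14
29 = 2·14 + 1
14 = 14·1 + 0
gcd(159, 607) = 1, so the inverse exists.
Bézout: 1 = −11·607 + 42·159.
So 159⁻¹ ≡ 42 (mod 607).

42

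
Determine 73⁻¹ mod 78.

31

78 = 1·73 + 5
73 = 14·5 + 3
5 = 1·3 + 2
3 = 1·2 + 1
2 = 2·1 + 0
gcd(73, 78) = 1, so the inverse exists.
Back-substitute for 1:
1 = 1·3 − 1·2
  = −1·5 + 2·3
  = 2·73 − 29·5
  = −29·78 + 31·73
So 73⁻¹ ≡ 31 (mod 78).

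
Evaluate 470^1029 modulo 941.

356

Using repeated squaring:
1029 in binary is 10000000101, i.e. 1029 = 1024 + 4 + 1.
470^1 ≡ 470 (mod 941)
470^2 ≡ 470^2 = 220900 ≡ 706 (mod 941)
470^4 ≡ 706^2 = 498436 ≡ 647 (mod 941)
470^8 ≡ 647^2 = 418609 ≡ 805 (mod 941)
470^16 ≡ 805^2 = 648025 ≡ 617 (mod 941)
470^32 ≡ 617^2 = 380689 ≡ 525 (mod 941)
470^64 ≡ 525^2 = 275625 ≡ 853 (mod 941)
470^128 ≡ 853^2 = 727609 ≡ 216 (mod 941)
470^256 ≡ 216^2 = 46656 ≡ 547 (mod 941)
470^512 ≡ 547^2 = 299209 ≡ 912 (mod 941)
470^1024 ≡ 912^2 = 831744 ≡ 841 (mod 941)
470^1029 = 470^1024 * 470^4 * 470^1 ≡ 841 * 647 * 470 (mod 941).
Accumulate the product:
841 * 647 = 544127 ≡ 229
229 * 470 = 107630 ≡ 356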